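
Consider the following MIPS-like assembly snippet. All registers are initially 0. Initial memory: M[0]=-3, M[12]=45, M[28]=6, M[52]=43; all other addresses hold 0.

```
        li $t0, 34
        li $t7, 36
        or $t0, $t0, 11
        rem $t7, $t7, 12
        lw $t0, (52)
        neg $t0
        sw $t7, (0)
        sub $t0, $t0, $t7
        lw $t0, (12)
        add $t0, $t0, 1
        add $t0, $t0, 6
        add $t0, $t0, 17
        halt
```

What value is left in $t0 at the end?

69

$t0=34
$t7=36
$t0=34|11=43
$t7=36%12=0
$t0=M[52]=43
$t0=-(43)=-43
sw $t7, (0) → M[0]=0
$t0=(-43)-0=-43
$t0=M[12]=45
$t0=45+1=46
$t0=46+6=52
$t0=52+17=69
halt.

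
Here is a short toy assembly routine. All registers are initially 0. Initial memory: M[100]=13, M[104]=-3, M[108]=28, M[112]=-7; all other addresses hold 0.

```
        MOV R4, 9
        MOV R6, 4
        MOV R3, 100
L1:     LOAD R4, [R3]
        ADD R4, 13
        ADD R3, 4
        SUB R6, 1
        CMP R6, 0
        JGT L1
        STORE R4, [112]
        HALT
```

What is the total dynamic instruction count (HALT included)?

MOV R4, 9 → R4=9
MOV R6, 4 → R6=4
MOV R3, 100 → R3=100
LOAD R4, [R3] → R4=M[100]=13
ADD R4, 13 → R4=13+13=26
ADD R3, 4 → R3=100+4=104
SUB R6, 1 → R6=4-1=3
CMP R6, 0  (cmp 3,0)
JGT L1: taken
LOAD R4, [R3] → R4=M[104]=-3
ADD R4, 13 → R4=(-3)+13=10
ADD R3, 4 → R3=104+4=108
SUB R6, 1 → R6=3-1=2
CMP R6, 0  (cmp 2,0)
JGT L1: taken
LOAD R4, [R3] → R4=M[108]=28
ADD R4, 13 → R4=28+13=41
ADD R3, 4 → R3=108+4=112
SUB R6, 1 → R6=2-1=1
CMP R6, 0  (cmp 1,0)
JGT L1: taken
LOAD R4, [R3] → R4=M[112]=-7
ADD R4, 13 → R4=(-7)+13=6
ADD R3, 4 → R3=112+4=116
SUB R6, 1 → R6=1-1=0
CMP R6, 0  (cmp 0,0)
JGT L1: not taken
STORE R4, [112] → M[112]=6
halt.
Total executed instructions: 29.

29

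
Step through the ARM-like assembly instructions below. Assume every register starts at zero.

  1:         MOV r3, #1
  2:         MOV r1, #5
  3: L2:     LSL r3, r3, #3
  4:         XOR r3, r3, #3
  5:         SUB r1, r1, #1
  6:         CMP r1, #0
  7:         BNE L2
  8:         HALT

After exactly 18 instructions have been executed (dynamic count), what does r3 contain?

5848

MOV r3, #1 → r3=1
MOV r1, #5 → r1=5
LSL r3, r3, #3 → r3=1<<3=8
XOR r3, r3, #3 → r3=8^3=11
SUB r1, r1, #1 → r1=5-1=4
CMP r1, #0  (cmp 4,0)
BNE L2: taken
LSL r3, r3, #3 → r3=11<<3=88
XOR r3, r3, #3 → r3=88^3=91
SUB r1, r1, #1 → r1=4-1=3
CMP r1, #0  (cmp 3,0)
BNE L2: taken
LSL r3, r3, #3 → r3=91<<3=728
XOR r3, r3, #3 → r3=728^3=731
SUB r1, r1, #1 → r1=3-1=2
CMP r1, #0  (cmp 2,0)
BNE L2: taken
LSL r3, r3, #3 → r3=731<<3=5848
After step 18: r3 = 5848.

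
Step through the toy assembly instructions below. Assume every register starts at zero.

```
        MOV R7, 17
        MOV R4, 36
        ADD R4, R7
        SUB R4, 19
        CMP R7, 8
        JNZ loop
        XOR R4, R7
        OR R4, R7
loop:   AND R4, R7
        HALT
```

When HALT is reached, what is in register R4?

after MOV R7, 17: R7=17
after MOV R4, 36: R4=36
after ADD R4, R7: R4=36+17=53
after SUB R4, 19: R4=53-19=34
CMP R7, 8  (cmp 17,8)
JNZ loop: taken
after AND R4, R7: R4=34&17=0
halt.

0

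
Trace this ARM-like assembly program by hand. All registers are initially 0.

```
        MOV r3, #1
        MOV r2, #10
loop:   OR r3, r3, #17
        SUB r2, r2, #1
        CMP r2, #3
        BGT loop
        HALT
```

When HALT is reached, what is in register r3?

17

MOV r3, #1 → r3=1
MOV r2, #10 → r2=10
OR r3, r3, #17 → r3=1|17=17
SUB r2, r2, #1 → r2=10-1=9
CMP r2, #3  (cmp 9,3)
BGT loop: taken
OR r3, r3, #17 → r3=17|17=17
SUB r2, r2, #1 → r2=9-1=8
CMP r2, #3  (cmp 8,3)
BGT loop: taken
OR r3, r3, #17 → r3=17|17=17
SUB r2, r2, #1 → r2=8-1=7
CMP r2, #3  (cmp 7,3)
BGT loop: taken
OR r3, r3, #17 → r3=17|17=17
SUB r2, r2, #1 → r2=7-1=6
CMP r2, #3  (cmp 6,3)
BGT loop: taken
OR r3, r3, #17 → r3=17|17=17
SUB r2, r2, #1 → r2=6-1=5
CMP r2, #3  (cmp 5,3)
BGT loop: taken
OR r3, r3, #17 → r3=17|17=17
SUB r2, r2, #1 → r2=5-1=4
CMP r2, #3  (cmp 4,3)
BGT loop: taken
OR r3, r3, #17 → r3=17|17=17
SUB r2, r2, #1 → r2=4-1=3
CMP r2, #3  (cmp 3,3)
BGT loop: not taken
halt.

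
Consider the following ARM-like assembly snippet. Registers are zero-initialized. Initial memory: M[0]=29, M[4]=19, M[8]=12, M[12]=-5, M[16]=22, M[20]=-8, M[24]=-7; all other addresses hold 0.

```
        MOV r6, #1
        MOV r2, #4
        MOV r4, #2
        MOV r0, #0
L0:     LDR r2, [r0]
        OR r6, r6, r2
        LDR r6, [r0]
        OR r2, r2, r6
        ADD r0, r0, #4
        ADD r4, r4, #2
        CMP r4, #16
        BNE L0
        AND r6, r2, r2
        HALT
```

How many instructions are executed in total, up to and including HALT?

62

MOV r6, #1 → r6=1
MOV r2, #4 → r2=4
MOV r4, #2 → r4=2
MOV r0, #0 → r0=0
LDR r2, [r0] → r2=M[0]=29
OR r6, r6, r2 → r6=1|29=29
LDR r6, [r0] → r6=M[0]=29
OR r2, r2, r6 → r2=29|29=29
ADD r0, r0, #4 → r0=0+4=4
ADD r4, r4, #2 → r4=2+2=4
CMP r4, #16  (cmp 4,16)
BNE L0: taken
LDR r2, [r0] → r2=M[4]=19
OR r6, r6, r2 → r6=29|19=31
LDR r6, [r0] → r6=M[4]=19
OR r2, r2, r6 → r2=19|19=19
ADD r0, r0, #4 → r0=4+4=8
ADD r4, r4, #2 → r4=4+2=6
CMP r4, #16  (cmp 6,16)
BNE L0: taken
LDR r2, [r0] → r2=M[8]=12
OR r6, r6, r2 → r6=19|12=31
LDR r6, [r0] → r6=M[8]=12
OR r2, r2, r6 → r2=12|12=12
ADD r0, r0, #4 → r0=8+4=12
ADD r4, r4, #2 → r4=6+2=8
CMP r4, #16  (cmp 8,16)
BNE L0: taken
LDR r2, [r0] → r2=M[12]=-5
OR r6, r6, r2 → r6=12|(-5)=-1
LDR r6, [r0] → r6=M[12]=-5
OR r2, r2, r6 → r2=(-5)|(-5)=-5
ADD r0, r0, #4 → r0=12+4=16
ADD r4, r4, #2 → r4=8+2=10
CMP r4, #16  (cmp 10,16)
BNE L0: taken
LDR r2, [r0] → r2=M[16]=22
OR r6, r6, r2 → r6=(-5)|22=-1
LDR r6, [r0] → r6=M[16]=22
OR r2, r2, r6 → r2=22|22=22
ADD r0, r0, #4 → r0=16+4=20
ADD r4, r4, #2 → r4=10+2=12
CMP r4, #16  (cmp 12,16)
BNE L0: taken
LDR r2, [r0] → r2=M[20]=-8
OR r6, r6, r2 → r6=22|(-8)=-2
LDR r6, [r0] → r6=M[20]=-8
OR r2, r2, r6 → r2=(-8)|(-8)=-8
ADD r0, r0, #4 → r0=20+4=24
ADD r4, r4, #2 → r4=12+2=14
CMP r4, #16  (cmp 14,16)
BNE L0: taken
LDR r2, [r0] → r2=M[24]=-7
OR r6, r6, r2 → r6=(-8)|(-7)=-7
LDR r6, [r0] → r6=M[24]=-7
OR r2, r2, r6 → r2=(-7)|(-7)=-7
ADD r0, r0, #4 → r0=24+4=28
ADD r4, r4, #2 → r4=14+2=16
CMP r4, #16  (cmp 16,16)
BNE L0: not taken
AND r6, r2, r2 → r6=(-7)&(-7)=-7
halt.
Total executed instructions: 62.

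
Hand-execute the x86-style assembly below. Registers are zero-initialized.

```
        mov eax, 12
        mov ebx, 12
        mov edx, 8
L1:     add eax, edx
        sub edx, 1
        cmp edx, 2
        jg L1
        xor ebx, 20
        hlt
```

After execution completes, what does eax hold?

mov eax, 12 → eax=12
mov ebx, 12 → ebx=12
mov edx, 8 → edx=8
add eax, edx → eax=12+8=20
sub edx, 1 → edx=8-1=7
cmp edx, 2  (cmp 7,2)
jg L1: taken
add eax, edx → eax=20+7=27
sub edx, 1 → edx=7-1=6
cmp edx, 2  (cmp 6,2)
jg L1: taken
add eax, edx → eax=27+6=33
sub edx, 1 → edx=6-1=5
cmp edx, 2  (cmp 5,2)
jg L1: taken
add eax, edx → eax=33+5=38
sub edx, 1 → edx=5-1=4
cmp edx, 2  (cmp 4,2)
jg L1: taken
add eax, edx → eax=38+4=42
sub edx, 1 → edx=4-1=3
cmp edx, 2  (cmp 3,2)
jg L1: taken
add eax, edx → eax=42+3=45
sub edx, 1 → edx=3-1=2
cmp edx, 2  (cmp 2,2)
jg L1: not taken
xor ebx, 20 → ebx=12^20=24
halt.

45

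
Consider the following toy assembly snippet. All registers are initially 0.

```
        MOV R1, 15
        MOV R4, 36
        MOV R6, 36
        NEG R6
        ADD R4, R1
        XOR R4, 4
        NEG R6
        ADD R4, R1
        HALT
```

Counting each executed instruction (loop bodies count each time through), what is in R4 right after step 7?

after MOV R1, 15: R1=15
after MOV R4, 36: R4=36
after MOV R6, 36: R6=36
after NEG R6: R6=-(36)=-36
after ADD R4, R1: R4=36+15=51
after XOR R4, 4: R4=51^4=55
after NEG R6: R6=-(-36)=36
After step 7: R4 = 55.

55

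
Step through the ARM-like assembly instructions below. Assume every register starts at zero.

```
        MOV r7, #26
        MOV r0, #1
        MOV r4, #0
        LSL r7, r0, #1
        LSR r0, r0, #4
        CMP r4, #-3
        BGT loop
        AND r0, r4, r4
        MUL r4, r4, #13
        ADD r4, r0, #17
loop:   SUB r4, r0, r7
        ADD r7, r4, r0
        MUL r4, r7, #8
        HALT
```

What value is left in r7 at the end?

-2

after MOV r7, #26: r7=26
after MOV r0, #1: r0=1
after MOV r4, #0: r4=0
after LSL r7, r0, #1: r7=1<<1=2
after LSR r0, r0, #4: r0=1>>4=0
CMP r4, #-3  (cmp 0,-3)
BGT loop: taken
after SUB r4, r0, r7: r4=0-2=-2
after ADD r7, r4, r0: r7=(-2)+0=-2
after MUL r4, r7, #8: r4=(-2)*8=-16
halt.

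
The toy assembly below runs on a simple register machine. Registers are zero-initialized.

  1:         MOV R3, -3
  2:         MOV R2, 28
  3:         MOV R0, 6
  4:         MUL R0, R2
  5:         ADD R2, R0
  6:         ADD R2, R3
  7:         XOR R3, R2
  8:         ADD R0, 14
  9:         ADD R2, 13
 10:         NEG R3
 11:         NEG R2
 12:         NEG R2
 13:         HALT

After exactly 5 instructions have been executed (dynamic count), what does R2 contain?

196

R3=-3
R2=28
R0=6
R0=6*28=168
R2=28+168=196
After step 5: R2 = 196.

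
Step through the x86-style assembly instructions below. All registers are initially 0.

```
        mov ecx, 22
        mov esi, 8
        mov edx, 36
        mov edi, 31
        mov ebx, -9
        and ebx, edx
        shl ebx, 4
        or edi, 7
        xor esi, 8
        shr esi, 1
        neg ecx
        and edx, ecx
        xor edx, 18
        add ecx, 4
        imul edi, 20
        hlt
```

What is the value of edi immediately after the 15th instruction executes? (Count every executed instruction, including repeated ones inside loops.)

after mov ecx, 22: ecx=22
after mov esi, 8: esi=8
after mov edx, 36: edx=36
after mov edi, 31: edi=31
after mov ebx, -9: ebx=-9
after and ebx, edx: ebx=(-9)&36=36
after shl ebx, 4: ebx=36<<4=576
after or edi, 7: edi=31|7=31
after xor esi, 8: esi=8^8=0
after shr esi, 1: esi=0>>1=0
after neg ecx: ecx=-(22)=-22
after and edx, ecx: edx=36&(-22)=32
after xor edx, 18: edx=32^18=50
after add ecx, 4: ecx=(-22)+4=-18
after imul edi, 20: edi=31*20=620
After step 15: edi = 620.

620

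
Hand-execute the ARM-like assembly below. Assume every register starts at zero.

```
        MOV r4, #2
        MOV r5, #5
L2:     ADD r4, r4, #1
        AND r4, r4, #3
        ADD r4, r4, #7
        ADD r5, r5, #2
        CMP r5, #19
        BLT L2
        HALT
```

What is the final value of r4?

MOV r4, #2 → r4=2
MOV r5, #5 → r5=5
ADD r4, r4, #1 → r4=2+1=3
AND r4, r4, #3 → r4=3&3=3
ADD r4, r4, #7 → r4=3+7=10
ADD r5, r5, #2 → r5=5+2=7
CMP r5, #19  (cmp 7,19)
BLT L2: taken
ADD r4, r4, #1 → r4=10+1=11
AND r4, r4, #3 → r4=11&3=3
ADD r4, r4, #7 → r4=3+7=10
ADD r5, r5, #2 → r5=7+2=9
CMP r5, #19  (cmp 9,19)
BLT L2: taken
ADD r4, r4, #1 → r4=10+1=11
AND r4, r4, #3 → r4=11&3=3
ADD r4, r4, #7 → r4=3+7=10
ADD r5, r5, #2 → r5=9+2=11
CMP r5, #19  (cmp 11,19)
BLT L2: taken
ADD r4, r4, #1 → r4=10+1=11
AND r4, r4, #3 → r4=11&3=3
ADD r4, r4, #7 → r4=3+7=10
ADD r5, r5, #2 → r5=11+2=13
CMP r5, #19  (cmp 13,19)
BLT L2: taken
ADD r4, r4, #1 → r4=10+1=11
AND r4, r4, #3 → r4=11&3=3
ADD r4, r4, #7 → r4=3+7=10
ADD r5, r5, #2 → r5=13+2=15
CMP r5, #19  (cmp 15,19)
BLT L2: taken
ADD r4, r4, #1 → r4=10+1=11
AND r4, r4, #3 → r4=11&3=3
ADD r4, r4, #7 → r4=3+7=10
ADD r5, r5, #2 → r5=15+2=17
CMP r5, #19  (cmp 17,19)
BLT L2: taken
ADD r4, r4, #1 → r4=10+1=11
AND r4, r4, #3 → r4=11&3=3
ADD r4, r4, #7 → r4=3+7=10
ADD r5, r5, #2 → r5=17+2=19
CMP r5, #19  (cmp 19,19)
BLT L2: not taken
halt.

10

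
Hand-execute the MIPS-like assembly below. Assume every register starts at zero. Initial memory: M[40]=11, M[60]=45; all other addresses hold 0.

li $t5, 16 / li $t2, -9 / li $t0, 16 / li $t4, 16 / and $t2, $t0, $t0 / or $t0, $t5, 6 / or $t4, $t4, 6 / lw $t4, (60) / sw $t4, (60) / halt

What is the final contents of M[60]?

after li $t5, 16: $t5=16
after li $t2, -9: $t2=-9
after li $t0, 16: $t0=16
after li $t4, 16: $t4=16
after and $t2, $t0, $t0: $t2=16&16=16
after or $t0, $t5, 6: $t0=16|6=22
after or $t4, $t4, 6: $t4=16|6=22
after lw $t4, (60): $t4=M[60]=45
sw $t4, (60) → M[60]=45
halt.

45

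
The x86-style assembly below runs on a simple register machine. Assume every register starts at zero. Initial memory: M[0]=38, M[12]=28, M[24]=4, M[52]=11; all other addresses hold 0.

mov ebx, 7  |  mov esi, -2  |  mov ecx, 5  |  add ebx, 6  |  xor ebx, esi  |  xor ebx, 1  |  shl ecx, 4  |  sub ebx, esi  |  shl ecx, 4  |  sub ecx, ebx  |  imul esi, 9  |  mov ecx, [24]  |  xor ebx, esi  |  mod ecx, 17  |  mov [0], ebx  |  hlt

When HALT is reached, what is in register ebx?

26

ebx=7
esi=-2
ecx=5
ebx=7+6=13
ebx=13^(-2)=-13
ebx=(-13)^1=-14
ecx=5<<4=80
ebx=(-14)-(-2)=-12
ecx=80<<4=1280
ecx=1280-(-12)=1292
esi=(-2)*9=-18
ecx=M[24]=4
ebx=(-12)^(-18)=26
ecx=4%17=4
mov [0], ebx → M[0]=26
halt.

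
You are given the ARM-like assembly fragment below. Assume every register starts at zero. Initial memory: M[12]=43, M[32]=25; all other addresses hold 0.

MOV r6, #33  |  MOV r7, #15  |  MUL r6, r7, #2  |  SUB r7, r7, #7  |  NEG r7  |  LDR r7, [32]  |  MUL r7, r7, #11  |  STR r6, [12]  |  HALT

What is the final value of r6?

30

MOV r6, #33 → r6=33
MOV r7, #15 → r7=15
MUL r6, r7, #2 → r6=15*2=30
SUB r7, r7, #7 → r7=15-7=8
NEG r7 → r7=-(8)=-8
LDR r7, [32] → r7=M[32]=25
MUL r7, r7, #11 → r7=25*11=275
STR r6, [12] → M[12]=30
halt.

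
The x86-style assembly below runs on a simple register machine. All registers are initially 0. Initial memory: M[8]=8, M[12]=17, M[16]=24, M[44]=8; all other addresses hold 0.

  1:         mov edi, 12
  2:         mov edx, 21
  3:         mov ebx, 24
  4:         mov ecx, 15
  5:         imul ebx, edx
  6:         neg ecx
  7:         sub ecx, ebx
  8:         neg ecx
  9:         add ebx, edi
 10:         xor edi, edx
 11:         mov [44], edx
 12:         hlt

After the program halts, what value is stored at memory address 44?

21

edi=12
edx=21
ebx=24
ecx=15
ebx=24*21=504
ecx=-(15)=-15
ecx=(-15)-504=-519
ecx=-(-519)=519
ebx=504+12=516
edi=12^21=25
mov [44], edx → M[44]=21
halt.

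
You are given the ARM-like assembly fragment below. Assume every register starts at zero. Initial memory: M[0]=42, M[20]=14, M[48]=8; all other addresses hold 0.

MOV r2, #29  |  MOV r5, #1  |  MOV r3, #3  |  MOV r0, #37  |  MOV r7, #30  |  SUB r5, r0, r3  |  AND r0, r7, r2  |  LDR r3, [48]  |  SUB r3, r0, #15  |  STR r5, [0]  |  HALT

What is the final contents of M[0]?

MOV r2, #29 → r2=29
MOV r5, #1 → r5=1
MOV r3, #3 → r3=3
MOV r0, #37 → r0=37
MOV r7, #30 → r7=30
SUB r5, r0, r3 → r5=37-3=34
AND r0, r7, r2 → r0=30&29=28
LDR r3, [48] → r3=M[48]=8
SUB r3, r0, #15 → r3=28-15=13
STR r5, [0] → M[0]=34
halt.

34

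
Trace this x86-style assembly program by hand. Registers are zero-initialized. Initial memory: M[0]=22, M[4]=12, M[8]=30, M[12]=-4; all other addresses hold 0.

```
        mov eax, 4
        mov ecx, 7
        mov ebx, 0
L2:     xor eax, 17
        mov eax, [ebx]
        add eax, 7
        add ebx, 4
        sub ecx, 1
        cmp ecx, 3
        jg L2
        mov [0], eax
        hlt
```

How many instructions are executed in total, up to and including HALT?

33

eax=4
ecx=7
ebx=0
eax=4^17=21
eax=M[0]=22
eax=22+7=29
ebx=0+4=4
ecx=7-1=6
cmp ecx, 3  (cmp 6,3)
jg L2: taken
eax=29^17=12
eax=M[4]=12
eax=12+7=19
ebx=4+4=8
ecx=6-1=5
cmp ecx, 3  (cmp 5,3)
jg L2: taken
eax=19^17=2
eax=M[8]=30
eax=30+7=37
ebx=8+4=12
ecx=5-1=4
cmp ecx, 3  (cmp 4,3)
jg L2: taken
eax=37^17=52
eax=M[12]=-4
eax=(-4)+7=3
ebx=12+4=16
ecx=4-1=3
cmp ecx, 3  (cmp 3,3)
jg L2: not taken
mov [0], eax → M[0]=3
halt.
Total executed instructions: 33.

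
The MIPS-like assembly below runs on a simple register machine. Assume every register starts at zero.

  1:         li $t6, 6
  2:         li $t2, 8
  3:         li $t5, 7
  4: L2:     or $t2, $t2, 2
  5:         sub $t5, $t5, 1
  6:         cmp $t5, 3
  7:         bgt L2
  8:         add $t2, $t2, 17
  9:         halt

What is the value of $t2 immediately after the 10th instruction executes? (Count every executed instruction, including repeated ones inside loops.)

10

after li $t6, 6: $t6=6
after li $t2, 8: $t2=8
after li $t5, 7: $t5=7
after or $t2, $t2, 2: $t2=8|2=10
after sub $t5, $t5, 1: $t5=7-1=6
cmp $t5, 3  (cmp 6,3)
bgt L2: taken
after or $t2, $t2, 2: $t2=10|2=10
after sub $t5, $t5, 1: $t5=6-1=5
cmp $t5, 3  (cmp 5,3)
After step 10: $t2 = 10.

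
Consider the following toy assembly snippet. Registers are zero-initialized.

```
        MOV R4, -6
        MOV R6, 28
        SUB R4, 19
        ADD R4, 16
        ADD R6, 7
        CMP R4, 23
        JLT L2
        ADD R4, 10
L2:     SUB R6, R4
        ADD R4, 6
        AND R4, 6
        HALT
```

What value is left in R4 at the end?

after MOV R4, -6: R4=-6
after MOV R6, 28: R6=28
after SUB R4, 19: R4=(-6)-19=-25
after ADD R4, 16: R4=(-25)+16=-9
after ADD R6, 7: R6=28+7=35
CMP R4, 23  (cmp -9,23)
JLT L2: taken
after SUB R6, R4: R6=35-(-9)=44
after ADD R4, 6: R4=(-9)+6=-3
after AND R4, 6: R4=(-3)&6=4
halt.

4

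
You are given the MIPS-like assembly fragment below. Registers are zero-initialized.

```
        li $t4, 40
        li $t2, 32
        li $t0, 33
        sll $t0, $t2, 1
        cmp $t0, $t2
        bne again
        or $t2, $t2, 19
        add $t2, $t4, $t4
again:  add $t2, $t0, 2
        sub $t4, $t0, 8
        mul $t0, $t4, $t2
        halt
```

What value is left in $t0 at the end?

3696

$t4=40
$t2=32
$t0=33
$t0=32<<1=64
cmp $t0, $t2  (cmp 64,32)
bne again: taken
$t2=64+2=66
$t4=64-8=56
$t0=56*66=3696
halt.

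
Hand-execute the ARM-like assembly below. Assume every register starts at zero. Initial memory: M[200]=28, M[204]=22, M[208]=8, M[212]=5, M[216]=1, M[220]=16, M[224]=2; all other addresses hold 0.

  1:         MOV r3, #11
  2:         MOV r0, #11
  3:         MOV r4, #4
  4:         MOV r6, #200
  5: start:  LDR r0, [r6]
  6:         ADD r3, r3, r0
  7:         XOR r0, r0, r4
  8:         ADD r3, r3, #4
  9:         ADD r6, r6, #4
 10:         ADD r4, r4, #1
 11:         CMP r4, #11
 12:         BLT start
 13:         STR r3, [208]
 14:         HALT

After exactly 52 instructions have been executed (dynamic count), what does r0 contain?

r3=11
r0=11
r4=4
r6=200
r0=M[200]=28
r3=11+28=39
r0=28^4=24
r3=39+4=43
r6=200+4=204
r4=4+1=5
CMP r4, #11  (cmp 5,11)
BLT start: taken
r0=M[204]=22
r3=43+22=65
r0=22^5=19
r3=65+4=69
r6=204+4=208
r4=5+1=6
CMP r4, #11  (cmp 6,11)
BLT start: taken
r0=M[208]=8
r3=69+8=77
r0=8^6=14
r3=77+4=81
r6=208+4=212
r4=6+1=7
CMP r4, #11  (cmp 7,11)
BLT start: taken
r0=M[212]=5
r3=81+5=86
r0=5^7=2
r3=86+4=90
r6=212+4=216
r4=7+1=8
CMP r4, #11  (cmp 8,11)
BLT start: taken
r0=M[216]=1
r3=90+1=91
r0=1^8=9
r3=91+4=95
r6=216+4=220
r4=8+1=9
CMP r4, #11  (cmp 9,11)
BLT start: taken
r0=M[220]=16
r3=95+16=111
r0=16^9=25
r3=111+4=115
r6=220+4=224
r4=9+1=10
CMP r4, #11  (cmp 10,11)
BLT start: taken
After step 52: r0 = 25.

25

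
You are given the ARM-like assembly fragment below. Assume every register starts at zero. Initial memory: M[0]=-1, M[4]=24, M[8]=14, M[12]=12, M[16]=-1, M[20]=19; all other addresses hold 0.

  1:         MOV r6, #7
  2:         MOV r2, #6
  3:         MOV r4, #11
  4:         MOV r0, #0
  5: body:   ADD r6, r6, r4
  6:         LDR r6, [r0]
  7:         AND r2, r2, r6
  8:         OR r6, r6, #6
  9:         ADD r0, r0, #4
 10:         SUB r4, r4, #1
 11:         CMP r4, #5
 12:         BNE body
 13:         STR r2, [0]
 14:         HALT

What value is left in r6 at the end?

23

r6=7
r2=6
r4=11
r0=0
r6=7+11=18
r6=M[0]=-1
r2=6&(-1)=6
r6=(-1)|6=-1
r0=0+4=4
r4=11-1=10
CMP r4, #5  (cmp 10,5)
BNE body: taken
r6=(-1)+10=9
r6=M[4]=24
r2=6&24=0
r6=24|6=30
r0=4+4=8
r4=10-1=9
CMP r4, #5  (cmp 9,5)
BNE body: taken
r6=30+9=39
r6=M[8]=14
r2=0&14=0
r6=14|6=14
r0=8+4=12
r4=9-1=8
CMP r4, #5  (cmp 8,5)
BNE body: taken
r6=14+8=22
r6=M[12]=12
r2=0&12=0
r6=12|6=14
r0=12+4=16
r4=8-1=7
CMP r4, #5  (cmp 7,5)
BNE body: taken
r6=14+7=21
r6=M[16]=-1
r2=0&(-1)=0
r6=(-1)|6=-1
r0=16+4=20
r4=7-1=6
CMP r4, #5  (cmp 6,5)
BNE body: taken
r6=(-1)+6=5
r6=M[20]=19
r2=0&19=0
r6=19|6=23
r0=20+4=24
r4=6-1=5
CMP r4, #5  (cmp 5,5)
BNE body: not taken
STR r2, [0] → M[0]=0
halt.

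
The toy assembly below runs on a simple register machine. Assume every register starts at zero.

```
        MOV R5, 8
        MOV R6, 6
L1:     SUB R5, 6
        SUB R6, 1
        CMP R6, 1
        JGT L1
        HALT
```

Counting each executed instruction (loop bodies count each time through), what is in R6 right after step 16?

R5=8
R6=6
R5=8-6=2
R6=6-1=5
CMP R6, 1  (cmp 5,1)
JGT L1: taken
R5=2-6=-4
R6=5-1=4
CMP R6, 1  (cmp 4,1)
JGT L1: taken
R5=(-4)-6=-10
R6=4-1=3
CMP R6, 1  (cmp 3,1)
JGT L1: taken
R5=(-10)-6=-16
R6=3-1=2
After step 16: R6 = 2.

2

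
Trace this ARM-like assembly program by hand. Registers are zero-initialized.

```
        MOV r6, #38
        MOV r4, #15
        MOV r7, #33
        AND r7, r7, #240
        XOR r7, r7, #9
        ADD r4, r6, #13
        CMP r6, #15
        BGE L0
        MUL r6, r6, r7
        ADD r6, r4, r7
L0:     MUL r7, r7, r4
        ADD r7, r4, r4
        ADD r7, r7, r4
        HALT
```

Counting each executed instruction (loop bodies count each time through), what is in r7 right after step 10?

MOV r6, #38 → r6=38
MOV r4, #15 → r4=15
MOV r7, #33 → r7=33
AND r7, r7, #240 → r7=33&240=32
XOR r7, r7, #9 → r7=32^9=41
ADD r4, r6, #13 → r4=38+13=51
CMP r6, #15  (cmp 38,15)
BGE L0: taken
MUL r7, r7, r4 → r7=41*51=2091
ADD r7, r4, r4 → r7=51+51=102
After step 10: r7 = 102.

102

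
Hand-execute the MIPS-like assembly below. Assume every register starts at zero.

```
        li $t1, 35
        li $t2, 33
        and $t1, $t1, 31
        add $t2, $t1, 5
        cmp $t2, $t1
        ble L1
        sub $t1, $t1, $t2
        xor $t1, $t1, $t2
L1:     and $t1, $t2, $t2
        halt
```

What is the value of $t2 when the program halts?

8

after li $t1, 35: $t1=35
after li $t2, 33: $t2=33
after and $t1, $t1, 31: $t1=35&31=3
after add $t2, $t1, 5: $t2=3+5=8
cmp $t2, $t1  (cmp 8,3)
ble L1: not taken
after sub $t1, $t1, $t2: $t1=3-8=-5
after xor $t1, $t1, $t2: $t1=(-5)^8=-13
after and $t1, $t2, $t2: $t1=8&8=8
halt.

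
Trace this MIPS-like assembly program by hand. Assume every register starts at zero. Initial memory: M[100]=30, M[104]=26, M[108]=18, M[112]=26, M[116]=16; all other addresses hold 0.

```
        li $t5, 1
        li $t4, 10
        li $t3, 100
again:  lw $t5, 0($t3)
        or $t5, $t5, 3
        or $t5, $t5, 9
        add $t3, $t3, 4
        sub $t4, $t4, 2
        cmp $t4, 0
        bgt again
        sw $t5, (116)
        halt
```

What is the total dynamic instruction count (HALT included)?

40

$t5=1
$t4=10
$t3=100
$t5=M[100]=30
$t5=30|3=31
$t5=31|9=31
$t3=100+4=104
$t4=10-2=8
cmp $t4, 0  (cmp 8,0)
bgt again: taken
$t5=M[104]=26
$t5=26|3=27
$t5=27|9=27
$t3=104+4=108
$t4=8-2=6
cmp $t4, 0  (cmp 6,0)
bgt again: taken
$t5=M[108]=18
$t5=18|3=19
$t5=19|9=27
$t3=108+4=112
$t4=6-2=4
cmp $t4, 0  (cmp 4,0)
bgt again: taken
$t5=M[112]=26
$t5=26|3=27
$t5=27|9=27
$t3=112+4=116
$t4=4-2=2
cmp $t4, 0  (cmp 2,0)
bgt again: taken
$t5=M[116]=16
$t5=16|3=19
$t5=19|9=27
$t3=116+4=120
$t4=2-2=0
cmp $t4, 0  (cmp 0,0)
bgt again: not taken
sw $t5, (116) → M[116]=27
halt.
Total executed instructions: 40.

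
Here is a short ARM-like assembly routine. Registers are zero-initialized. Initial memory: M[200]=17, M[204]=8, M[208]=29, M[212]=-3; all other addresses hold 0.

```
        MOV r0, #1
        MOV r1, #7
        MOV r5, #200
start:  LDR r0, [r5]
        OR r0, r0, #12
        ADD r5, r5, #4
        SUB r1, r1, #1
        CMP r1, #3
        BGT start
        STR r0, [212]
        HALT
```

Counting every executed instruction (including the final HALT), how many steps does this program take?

29

r0=1
r1=7
r5=200
r0=M[200]=17
r0=17|12=29
r5=200+4=204
r1=7-1=6
CMP r1, #3  (cmp 6,3)
BGT start: taken
r0=M[204]=8
r0=8|12=12
r5=204+4=208
r1=6-1=5
CMP r1, #3  (cmp 5,3)
BGT start: taken
r0=M[208]=29
r0=29|12=29
r5=208+4=212
r1=5-1=4
CMP r1, #3  (cmp 4,3)
BGT start: taken
r0=M[212]=-3
r0=(-3)|12=-3
r5=212+4=216
r1=4-1=3
CMP r1, #3  (cmp 3,3)
BGT start: not taken
STR r0, [212] → M[212]=-3
halt.
Total executed instructions: 29.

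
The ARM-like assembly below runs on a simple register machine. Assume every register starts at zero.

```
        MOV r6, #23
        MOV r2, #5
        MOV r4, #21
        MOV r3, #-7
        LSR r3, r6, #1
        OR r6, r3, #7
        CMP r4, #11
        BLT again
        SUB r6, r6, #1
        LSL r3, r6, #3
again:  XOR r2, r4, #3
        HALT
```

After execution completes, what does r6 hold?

14

after MOV r6, #23: r6=23
after MOV r2, #5: r2=5
after MOV r4, #21: r4=21
after MOV r3, #-7: r3=-7
after LSR r3, r6, #1: r3=23>>1=11
after OR r6, r3, #7: r6=11|7=15
CMP r4, #11  (cmp 21,11)
BLT again: not taken
after SUB r6, r6, #1: r6=15-1=14
after LSL r3, r6, #3: r3=14<<3=112
after XOR r2, r4, #3: r2=21^3=22
halt.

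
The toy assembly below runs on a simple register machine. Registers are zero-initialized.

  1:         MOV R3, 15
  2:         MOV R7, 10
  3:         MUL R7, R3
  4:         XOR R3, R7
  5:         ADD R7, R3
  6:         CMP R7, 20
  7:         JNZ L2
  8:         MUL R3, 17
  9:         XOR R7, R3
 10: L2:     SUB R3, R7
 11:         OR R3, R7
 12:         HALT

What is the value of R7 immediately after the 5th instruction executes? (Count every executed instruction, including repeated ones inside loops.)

303

after MOV R3, 15: R3=15
after MOV R7, 10: R7=10
after MUL R7, R3: R7=10*15=150
after XOR R3, R7: R3=15^150=153
after ADD R7, R3: R7=150+153=303
After step 5: R7 = 303.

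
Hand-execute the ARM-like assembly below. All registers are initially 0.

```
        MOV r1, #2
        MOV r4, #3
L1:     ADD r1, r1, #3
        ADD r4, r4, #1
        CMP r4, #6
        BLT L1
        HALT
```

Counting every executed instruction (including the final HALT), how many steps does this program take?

r1=2
r4=3
r1=2+3=5
r4=3+1=4
CMP r4, #6  (cmp 4,6)
BLT L1: taken
r1=5+3=8
r4=4+1=5
CMP r4, #6  (cmp 5,6)
BLT L1: taken
r1=8+3=11
r4=5+1=6
CMP r4, #6  (cmp 6,6)
BLT L1: not taken
halt.
Total executed instructions: 15.

15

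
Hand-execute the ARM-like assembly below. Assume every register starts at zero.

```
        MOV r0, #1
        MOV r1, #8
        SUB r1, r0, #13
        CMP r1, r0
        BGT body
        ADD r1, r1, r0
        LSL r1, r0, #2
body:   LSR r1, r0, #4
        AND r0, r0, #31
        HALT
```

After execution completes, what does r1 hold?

after MOV r0, #1: r0=1
after MOV r1, #8: r1=8
after SUB r1, r0, #13: r1=1-13=-12
CMP r1, r0  (cmp -12,1)
BGT body: not taken
after ADD r1, r1, r0: r1=(-12)+1=-11
after LSL r1, r0, #2: r1=1<<2=4
after LSR r1, r0, #4: r1=1>>4=0
after AND r0, r0, #31: r0=1&31=1
halt.

0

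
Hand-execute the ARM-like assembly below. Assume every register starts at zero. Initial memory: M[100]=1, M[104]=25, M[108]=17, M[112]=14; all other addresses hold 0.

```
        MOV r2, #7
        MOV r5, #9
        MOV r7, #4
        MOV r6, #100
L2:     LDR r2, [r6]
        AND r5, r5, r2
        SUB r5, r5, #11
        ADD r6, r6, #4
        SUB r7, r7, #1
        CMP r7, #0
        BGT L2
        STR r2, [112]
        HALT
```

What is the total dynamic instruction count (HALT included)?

34

r2=7
r5=9
r7=4
r6=100
r2=M[100]=1
r5=9&1=1
r5=1-11=-10
r6=100+4=104
r7=4-1=3
CMP r7, #0  (cmp 3,0)
BGT L2: taken
r2=M[104]=25
r5=(-10)&25=16
r5=16-11=5
r6=104+4=108
r7=3-1=2
CMP r7, #0  (cmp 2,0)
BGT L2: taken
r2=M[108]=17
r5=5&17=1
r5=1-11=-10
r6=108+4=112
r7=2-1=1
CMP r7, #0  (cmp 1,0)
BGT L2: taken
r2=M[112]=14
r5=(-10)&14=6
r5=6-11=-5
r6=112+4=116
r7=1-1=0
CMP r7, #0  (cmp 0,0)
BGT L2: not taken
STR r2, [112] → M[112]=14
halt.
Total executed instructions: 34.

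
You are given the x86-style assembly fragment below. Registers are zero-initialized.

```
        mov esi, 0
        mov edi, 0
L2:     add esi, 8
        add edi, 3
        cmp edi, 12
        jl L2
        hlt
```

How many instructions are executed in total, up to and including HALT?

mov esi, 0 → esi=0
mov edi, 0 → edi=0
add esi, 8 → esi=0+8=8
add edi, 3 → edi=0+3=3
cmp edi, 12  (cmp 3,12)
jl L2: taken
add esi, 8 → esi=8+8=16
add edi, 3 → edi=3+3=6
cmp edi, 12  (cmp 6,12)
jl L2: taken
add esi, 8 → esi=16+8=24
add edi, 3 → edi=6+3=9
cmp edi, 12  (cmp 9,12)
jl L2: taken
add esi, 8 → esi=24+8=32
add edi, 3 → edi=9+3=12
cmp edi, 12  (cmp 12,12)
jl L2: not taken
halt.
Total executed instructions: 19.

19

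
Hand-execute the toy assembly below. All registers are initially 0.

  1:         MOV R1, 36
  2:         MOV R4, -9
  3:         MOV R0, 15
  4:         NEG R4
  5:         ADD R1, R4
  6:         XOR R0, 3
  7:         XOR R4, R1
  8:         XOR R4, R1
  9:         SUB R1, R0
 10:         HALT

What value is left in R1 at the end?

after MOV R1, 36: R1=36
after MOV R4, -9: R4=-9
after MOV R0, 15: R0=15
after NEG R4: R4=-(-9)=9
after ADD R1, R4: R1=36+9=45
after XOR R0, 3: R0=15^3=12
after XOR R4, R1: R4=9^45=36
after XOR R4, R1: R4=36^45=9
after SUB R1, R0: R1=45-12=33
halt.

33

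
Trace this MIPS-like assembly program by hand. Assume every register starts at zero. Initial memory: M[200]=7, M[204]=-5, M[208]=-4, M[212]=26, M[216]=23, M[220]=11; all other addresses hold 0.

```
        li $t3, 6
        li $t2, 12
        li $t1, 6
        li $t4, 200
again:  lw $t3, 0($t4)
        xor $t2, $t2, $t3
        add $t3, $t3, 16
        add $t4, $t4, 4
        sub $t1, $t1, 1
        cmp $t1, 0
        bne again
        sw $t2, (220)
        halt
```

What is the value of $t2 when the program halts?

li $t3, 6 → $t3=6
li $t2, 12 → $t2=12
li $t1, 6 → $t1=6
li $t4, 200 → $t4=200
lw $t3, 0($t4) → $t3=M[200]=7
xor $t2, $t2, $t3 → $t2=12^7=11
add $t3, $t3, 16 → $t3=7+16=23
add $t4, $t4, 4 → $t4=200+4=204
sub $t1, $t1, 1 → $t1=6-1=5
cmp $t1, 0  (cmp 5,0)
bne again: taken
lw $t3, 0($t4) → $t3=M[204]=-5
xor $t2, $t2, $t3 → $t2=11^(-5)=-16
add $t3, $t3, 16 → $t3=(-5)+16=11
add $t4, $t4, 4 → $t4=204+4=208
sub $t1, $t1, 1 → $t1=5-1=4
cmp $t1, 0  (cmp 4,0)
bne again: taken
lw $t3, 0($t4) → $t3=M[208]=-4
xor $t2, $t2, $t3 → $t2=(-16)^(-4)=12
add $t3, $t3, 16 → $t3=(-4)+16=12
add $t4, $t4, 4 → $t4=208+4=212
sub $t1, $t1, 1 → $t1=4-1=3
cmp $t1, 0  (cmp 3,0)
bne again: taken
lw $t3, 0($t4) → $t3=M[212]=26
xor $t2, $t2, $t3 → $t2=12^26=22
add $t3, $t3, 16 → $t3=26+16=42
add $t4, $t4, 4 → $t4=212+4=216
sub $t1, $t1, 1 → $t1=3-1=2
cmp $t1, 0  (cmp 2,0)
bne again: taken
lw $t3, 0($t4) → $t3=M[216]=23
xor $t2, $t2, $t3 → $t2=22^23=1
add $t3, $t3, 16 → $t3=23+16=39
add $t4, $t4, 4 → $t4=216+4=220
sub $t1, $t1, 1 → $t1=2-1=1
cmp $t1, 0  (cmp 1,0)
bne again: taken
lw $t3, 0($t4) → $t3=M[220]=11
xor $t2, $t2, $t3 → $t2=1^11=10
add $t3, $t3, 16 → $t3=11+16=27
add $t4, $t4, 4 → $t4=220+4=224
sub $t1, $t1, 1 → $t1=1-1=0
cmp $t1, 0  (cmp 0,0)
bne again: not taken
sw $t2, (220) → M[220]=10
halt.

10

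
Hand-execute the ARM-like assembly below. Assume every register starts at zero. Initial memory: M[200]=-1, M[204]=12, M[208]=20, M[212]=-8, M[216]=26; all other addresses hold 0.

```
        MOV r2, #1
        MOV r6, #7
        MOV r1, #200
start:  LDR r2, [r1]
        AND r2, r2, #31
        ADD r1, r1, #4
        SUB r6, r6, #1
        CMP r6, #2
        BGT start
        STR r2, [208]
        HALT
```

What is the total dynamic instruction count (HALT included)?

35

r2=1
r6=7
r1=200
r2=M[200]=-1
r2=(-1)&31=31
r1=200+4=204
r6=7-1=6
CMP r6, #2  (cmp 6,2)
BGT start: taken
r2=M[204]=12
r2=12&31=12
r1=204+4=208
r6=6-1=5
CMP r6, #2  (cmp 5,2)
BGT start: taken
r2=M[208]=20
r2=20&31=20
r1=208+4=212
r6=5-1=4
CMP r6, #2  (cmp 4,2)
BGT start: taken
r2=M[212]=-8
r2=(-8)&31=24
r1=212+4=216
r6=4-1=3
CMP r6, #2  (cmp 3,2)
BGT start: taken
r2=M[216]=26
r2=26&31=26
r1=216+4=220
r6=3-1=2
CMP r6, #2  (cmp 2,2)
BGT start: not taken
STR r2, [208] → M[208]=26
halt.
Total executed instructions: 35.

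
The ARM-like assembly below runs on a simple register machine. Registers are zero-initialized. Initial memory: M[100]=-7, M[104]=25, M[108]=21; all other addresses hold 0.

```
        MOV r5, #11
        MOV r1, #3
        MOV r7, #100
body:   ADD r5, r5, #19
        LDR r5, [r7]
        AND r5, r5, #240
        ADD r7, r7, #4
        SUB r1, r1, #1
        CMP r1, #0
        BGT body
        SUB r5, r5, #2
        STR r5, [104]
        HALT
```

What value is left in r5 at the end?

14

r5=11
r1=3
r7=100
r5=11+19=30
r5=M[100]=-7
r5=(-7)&240=240
r7=100+4=104
r1=3-1=2
CMP r1, #0  (cmp 2,0)
BGT body: taken
r5=240+19=259
r5=M[104]=25
r5=25&240=16
r7=104+4=108
r1=2-1=1
CMP r1, #0  (cmp 1,0)
BGT body: taken
r5=16+19=35
r5=M[108]=21
r5=21&240=16
r7=108+4=112
r1=1-1=0
CMP r1, #0  (cmp 0,0)
BGT body: not taken
r5=16-2=14
STR r5, [104] → M[104]=14
halt.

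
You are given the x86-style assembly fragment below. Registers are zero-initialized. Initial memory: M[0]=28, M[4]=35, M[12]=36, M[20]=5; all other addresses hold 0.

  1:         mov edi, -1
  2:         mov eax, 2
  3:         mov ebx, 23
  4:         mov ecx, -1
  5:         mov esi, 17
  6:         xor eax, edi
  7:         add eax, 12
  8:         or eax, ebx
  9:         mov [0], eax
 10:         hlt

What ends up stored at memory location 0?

after mov edi, -1: edi=-1
after mov eax, 2: eax=2
after mov ebx, 23: ebx=23
after mov ecx, -1: ecx=-1
after mov esi, 17: esi=17
after xor eax, edi: eax=2^(-1)=-3
after add eax, 12: eax=(-3)+12=9
after or eax, ebx: eax=9|23=31
mov [0], eax → M[0]=31
halt.

31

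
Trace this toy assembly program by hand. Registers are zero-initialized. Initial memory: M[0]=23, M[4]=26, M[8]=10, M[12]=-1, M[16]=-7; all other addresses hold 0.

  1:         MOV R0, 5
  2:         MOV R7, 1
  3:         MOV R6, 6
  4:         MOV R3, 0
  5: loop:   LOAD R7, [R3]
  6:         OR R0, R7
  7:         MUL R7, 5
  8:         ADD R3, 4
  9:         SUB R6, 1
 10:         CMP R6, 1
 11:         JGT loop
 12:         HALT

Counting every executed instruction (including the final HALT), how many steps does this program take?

40

after MOV R0, 5: R0=5
after MOV R7, 1: R7=1
after MOV R6, 6: R6=6
after MOV R3, 0: R3=0
after LOAD R7, [R3]: R7=M[0]=23
after OR R0, R7: R0=5|23=23
after MUL R7, 5: R7=23*5=115
after ADD R3, 4: R3=0+4=4
after SUB R6, 1: R6=6-1=5
CMP R6, 1  (cmp 5,1)
JGT loop: taken
after LOAD R7, [R3]: R7=M[4]=26
after OR R0, R7: R0=23|26=31
after MUL R7, 5: R7=26*5=130
after ADD R3, 4: R3=4+4=8
after SUB R6, 1: R6=5-1=4
CMP R6, 1  (cmp 4,1)
JGT loop: taken
after LOAD R7, [R3]: R7=M[8]=10
after OR R0, R7: R0=31|10=31
after MUL R7, 5: R7=10*5=50
after ADD R3, 4: R3=8+4=12
after SUB R6, 1: R6=4-1=3
CMP R6, 1  (cmp 3,1)
JGT loop: taken
after LOAD R7, [R3]: R7=M[12]=-1
after OR R0, R7: R0=31|(-1)=-1
after MUL R7, 5: R7=(-1)*5=-5
after ADD R3, 4: R3=12+4=16
after SUB R6, 1: R6=3-1=2
CMP R6, 1  (cmp 2,1)
JGT loop: taken
after LOAD R7, [R3]: R7=M[16]=-7
after OR R0, R7: R0=(-1)|(-7)=-1
after MUL R7, 5: R7=(-7)*5=-35
after ADD R3, 4: R3=16+4=20
after SUB R6, 1: R6=2-1=1
CMP R6, 1  (cmp 1,1)
JGT loop: not taken
halt.
Total executed instructions: 40.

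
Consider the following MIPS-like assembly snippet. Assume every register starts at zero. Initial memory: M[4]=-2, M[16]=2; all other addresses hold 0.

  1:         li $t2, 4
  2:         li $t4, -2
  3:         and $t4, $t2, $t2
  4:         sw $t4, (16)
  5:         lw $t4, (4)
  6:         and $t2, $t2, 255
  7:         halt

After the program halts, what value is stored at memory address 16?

li $t2, 4 → $t2=4
li $t4, -2 → $t4=-2
and $t4, $t2, $t2 → $t4=4&4=4
sw $t4, (16) → M[16]=4
lw $t4, (4) → $t4=M[4]=-2
and $t2, $t2, 255 → $t2=4&255=4
halt.

4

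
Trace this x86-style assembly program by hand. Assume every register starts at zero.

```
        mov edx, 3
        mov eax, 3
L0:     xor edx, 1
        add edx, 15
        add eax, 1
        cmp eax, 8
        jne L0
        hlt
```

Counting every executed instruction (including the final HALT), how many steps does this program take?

28

after mov edx, 3: edx=3
after mov eax, 3: eax=3
after xor edx, 1: edx=3^1=2
after add edx, 15: edx=2+15=17
after add eax, 1: eax=3+1=4
cmp eax, 8  (cmp 4,8)
jne L0: taken
after xor edx, 1: edx=17^1=16
after add edx, 15: edx=16+15=31
after add eax, 1: eax=4+1=5
cmp eax, 8  (cmp 5,8)
jne L0: taken
after xor edx, 1: edx=31^1=30
after add edx, 15: edx=30+15=45
after add eax, 1: eax=5+1=6
cmp eax, 8  (cmp 6,8)
jne L0: taken
after xor edx, 1: edx=45^1=44
after add edx, 15: edx=44+15=59
after add eax, 1: eax=6+1=7
cmp eax, 8  (cmp 7,8)
jne L0: taken
after xor edx, 1: edx=59^1=58
after add edx, 15: edx=58+15=73
after add eax, 1: eax=7+1=8
cmp eax, 8  (cmp 8,8)
jne L0: not taken
halt.
Total executed instructions: 28.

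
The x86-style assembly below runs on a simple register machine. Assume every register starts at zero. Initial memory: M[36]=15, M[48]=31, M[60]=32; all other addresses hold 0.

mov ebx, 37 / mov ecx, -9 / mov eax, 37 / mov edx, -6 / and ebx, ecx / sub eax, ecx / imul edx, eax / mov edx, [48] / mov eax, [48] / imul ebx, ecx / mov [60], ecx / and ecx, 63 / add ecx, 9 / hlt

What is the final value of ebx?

mov ebx, 37 → ebx=37
mov ecx, -9 → ecx=-9
mov eax, 37 → eax=37
mov edx, -6 → edx=-6
and ebx, ecx → ebx=37&(-9)=37
sub eax, ecx → eax=37-(-9)=46
imul edx, eax → edx=(-6)*46=-276
mov edx, [48] → edx=M[48]=31
mov eax, [48] → eax=M[48]=31
imul ebx, ecx → ebx=37*(-9)=-333
mov [60], ecx → M[60]=-9
and ecx, 63 → ecx=(-9)&63=55
add ecx, 9 → ecx=55+9=64
halt.

-333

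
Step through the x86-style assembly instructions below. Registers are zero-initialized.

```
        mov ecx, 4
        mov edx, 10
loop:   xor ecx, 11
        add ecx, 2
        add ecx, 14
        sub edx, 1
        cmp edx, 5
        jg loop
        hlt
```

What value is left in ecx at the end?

95

mov ecx, 4 → ecx=4
mov edx, 10 → edx=10
xor ecx, 11 → ecx=4^11=15
add ecx, 2 → ecx=15+2=17
add ecx, 14 → ecx=17+14=31
sub edx, 1 → edx=10-1=9
cmp edx, 5  (cmp 9,5)
jg loop: taken
xor ecx, 11 → ecx=31^11=20
add ecx, 2 → ecx=20+2=22
add ecx, 14 → ecx=22+14=36
sub edx, 1 → edx=9-1=8
cmp edx, 5  (cmp 8,5)
jg loop: taken
xor ecx, 11 → ecx=36^11=47
add ecx, 2 → ecx=47+2=49
add ecx, 14 → ecx=49+14=63
sub edx, 1 → edx=8-1=7
cmp edx, 5  (cmp 7,5)
jg loop: taken
xor ecx, 11 → ecx=63^11=52
add ecx, 2 → ecx=52+2=54
add ecx, 14 → ecx=54+14=68
sub edx, 1 → edx=7-1=6
cmp edx, 5  (cmp 6,5)
jg loop: taken
xor ecx, 11 → ecx=68^11=79
add ecx, 2 → ecx=79+2=81
add ecx, 14 → ecx=81+14=95
sub edx, 1 → edx=6-1=5
cmp edx, 5  (cmp 5,5)
jg loop: not taken
halt.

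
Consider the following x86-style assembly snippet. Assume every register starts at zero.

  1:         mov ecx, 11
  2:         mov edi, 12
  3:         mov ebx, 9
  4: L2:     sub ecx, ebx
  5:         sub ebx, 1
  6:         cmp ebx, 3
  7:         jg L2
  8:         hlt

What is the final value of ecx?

mov ecx, 11 → ecx=11
mov edi, 12 → edi=12
mov ebx, 9 → ebx=9
sub ecx, ebx → ecx=11-9=2
sub ebx, 1 → ebx=9-1=8
cmp ebx, 3  (cmp 8,3)
jg L2: taken
sub ecx, ebx → ecx=2-8=-6
sub ebx, 1 → ebx=8-1=7
cmp ebx, 3  (cmp 7,3)
jg L2: taken
sub ecx, ebx → ecx=(-6)-7=-13
sub ebx, 1 → ebx=7-1=6
cmp ebx, 3  (cmp 6,3)
jg L2: taken
sub ecx, ebx → ecx=(-13)-6=-19
sub ebx, 1 → ebx=6-1=5
cmp ebx, 3  (cmp 5,3)
jg L2: taken
sub ecx, ebx → ecx=(-19)-5=-24
sub ebx, 1 → ebx=5-1=4
cmp ebx, 3  (cmp 4,3)
jg L2: taken
sub ecx, ebx → ecx=(-24)-4=-28
sub ebx, 1 → ebx=4-1=3
cmp ebx, 3  (cmp 3,3)
jg L2: not taken
halt.

-28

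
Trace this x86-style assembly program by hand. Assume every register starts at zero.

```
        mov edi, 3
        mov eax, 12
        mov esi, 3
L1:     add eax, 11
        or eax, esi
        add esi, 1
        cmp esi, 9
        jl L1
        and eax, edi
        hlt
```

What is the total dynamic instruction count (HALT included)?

35

mov edi, 3 → edi=3
mov eax, 12 → eax=12
mov esi, 3 → esi=3
add eax, 11 → eax=12+11=23
or eax, esi → eax=23|3=23
add esi, 1 → esi=3+1=4
cmp esi, 9  (cmp 4,9)
jl L1: taken
add eax, 11 → eax=23+11=34
or eax, esi → eax=34|4=38
add esi, 1 → esi=4+1=5
cmp esi, 9  (cmp 5,9)
jl L1: taken
add eax, 11 → eax=38+11=49
or eax, esi → eax=49|5=53
add esi, 1 → esi=5+1=6
cmp esi, 9  (cmp 6,9)
jl L1: taken
add eax, 11 → eax=53+11=64
or eax, esi → eax=64|6=70
add esi, 1 → esi=6+1=7
cmp esi, 9  (cmp 7,9)
jl L1: taken
add eax, 11 → eax=70+11=81
or eax, esi → eax=81|7=87
add esi, 1 → esi=7+1=8
cmp esi, 9  (cmp 8,9)
jl L1: taken
add eax, 11 → eax=87+11=98
or eax, esi → eax=98|8=106
add esi, 1 → esi=8+1=9
cmp esi, 9  (cmp 9,9)
jl L1: not taken
and eax, edi → eax=106&3=2
halt.
Total executed instructions: 35.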